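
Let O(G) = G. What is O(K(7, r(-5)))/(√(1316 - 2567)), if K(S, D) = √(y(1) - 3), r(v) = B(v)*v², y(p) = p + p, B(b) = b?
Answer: √139/417 ≈ 0.028273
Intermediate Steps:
y(p) = 2*p
r(v) = v³ (r(v) = v*v² = v³)
K(S, D) = I (K(S, D) = √(2*1 - 3) = √(2 - 3) = √(-1) = I)
O(K(7, r(-5)))/(√(1316 - 2567)) = I/(√(1316 - 2567)) = I/(√(-1251)) = I/((3*I*√139)) = I*(-I*√139/417) = √139/417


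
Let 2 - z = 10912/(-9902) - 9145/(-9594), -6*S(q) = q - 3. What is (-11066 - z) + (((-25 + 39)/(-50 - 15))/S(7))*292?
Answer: -2606274139189/237499470 ≈ -10974.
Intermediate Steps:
S(q) = ½ - q/6 (S(q) = -(q - 3)/6 = -(-3 + q)/6 = ½ - q/6)
z = 102067757/47499894 (z = 2 - (10912/(-9902) - 9145/(-9594)) = 2 - (10912*(-1/9902) - 9145*(-1/9594)) = 2 - (-5456/4951 + 9145/9594) = 2 - 1*(-7067969/47499894) = 2 + 7067969/47499894 = 102067757/47499894 ≈ 2.1488)
(-11066 - z) + (((-25 + 39)/(-50 - 15))/S(7))*292 = (-11066 - 1*102067757/47499894) + (((-25 + 39)/(-50 - 15))/(½ - ⅙*7))*292 = (-11066 - 102067757/47499894) + ((14/(-65))/(½ - 7/6))*292 = -525735894761/47499894 + ((14*(-1/65))/(-⅔))*292 = -525735894761/47499894 - 14/65*(-3/2)*292 = -525735894761/47499894 + (21/65)*292 = -525735894761/47499894 + 6132/65 = -2606274139189/237499470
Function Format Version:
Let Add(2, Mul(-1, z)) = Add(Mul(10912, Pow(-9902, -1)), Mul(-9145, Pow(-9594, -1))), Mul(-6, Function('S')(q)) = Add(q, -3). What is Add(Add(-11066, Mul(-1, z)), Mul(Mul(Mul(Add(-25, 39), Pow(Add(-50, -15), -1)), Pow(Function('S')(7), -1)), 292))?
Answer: Rational(-2606274139189, 237499470) ≈ -10974.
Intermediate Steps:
Function('S')(q) = Add(Rational(1, 2), Mul(Rational(-1, 6), q)) (Function('S')(q) = Mul(Rational(-1, 6), Add(q, -3)) = Mul(Rational(-1, 6), Add(-3, q)) = Add(Rational(1, 2), Mul(Rational(-1, 6), q)))
z = Rational(102067757, 47499894) (z = Add(2, Mul(-1, Add(Mul(10912, Pow(-9902, -1)), Mul(-9145, Pow(-9594, -1))))) = Add(2, Mul(-1, Add(Mul(10912, Rational(-1, 9902)), Mul(-9145, Rational(-1, 9594))))) = Add(2, Mul(-1, Add(Rational(-5456, 4951), Rational(9145, 9594)))) = Add(2, Mul(-1, Rational(-7067969, 47499894))) = Add(2, Rational(7067969, 47499894)) = Rational(102067757, 47499894) ≈ 2.1488)
Add(Add(-11066, Mul(-1, z)), Mul(Mul(Mul(Add(-25, 39), Pow(Add(-50, -15), -1)), Pow(Function('S')(7), -1)), 292)) = Add(Add(-11066, Mul(-1, Rational(102067757, 47499894))), Mul(Mul(Mul(Add(-25, 39), Pow(Add(-50, -15), -1)), Pow(Add(Rational(1, 2), Mul(Rational(-1, 6), 7)), -1)), 292)) = Add(Add(-11066, Rational(-102067757, 47499894)), Mul(Mul(Mul(14, Pow(-65, -1)), Pow(Add(Rational(1, 2), Rational(-7, 6)), -1)), 292)) = Add(Rational(-525735894761, 47499894), Mul(Mul(Mul(14, Rational(-1, 65)), Pow(Rational(-2, 3), -1)), 292)) = Add(Rational(-525735894761, 47499894), Mul(Mul(Rational(-14, 65), Rational(-3, 2)), 292)) = Add(Rational(-525735894761, 47499894), Mul(Rational(21, 65), 292)) = Add(Rational(-525735894761, 47499894), Rational(6132, 65)) = Rational(-2606274139189, 237499470)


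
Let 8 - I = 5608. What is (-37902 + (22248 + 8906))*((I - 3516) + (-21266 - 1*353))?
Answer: 207399780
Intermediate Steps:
I = -5600 (I = 8 - 1*5608 = 8 - 5608 = -5600)
(-37902 + (22248 + 8906))*((I - 3516) + (-21266 - 1*353)) = (-37902 + (22248 + 8906))*((-5600 - 3516) + (-21266 - 1*353)) = (-37902 + 31154)*(-9116 + (-21266 - 353)) = -6748*(-9116 - 21619) = -6748*(-30735) = 207399780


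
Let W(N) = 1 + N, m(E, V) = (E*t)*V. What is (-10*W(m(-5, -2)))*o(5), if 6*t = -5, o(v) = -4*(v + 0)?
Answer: -4400/3 ≈ -1466.7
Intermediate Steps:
o(v) = -4*v
t = -⅚ (t = (⅙)*(-5) = -⅚ ≈ -0.83333)
m(E, V) = -5*E*V/6 (m(E, V) = (E*(-⅚))*V = (-5*E/6)*V = -5*E*V/6)
(-10*W(m(-5, -2)))*o(5) = (-10*(1 - ⅚*(-5)*(-2)))*(-4*5) = -10*(1 - 25/3)*(-20) = -10*(-22/3)*(-20) = (220/3)*(-20) = -4400/3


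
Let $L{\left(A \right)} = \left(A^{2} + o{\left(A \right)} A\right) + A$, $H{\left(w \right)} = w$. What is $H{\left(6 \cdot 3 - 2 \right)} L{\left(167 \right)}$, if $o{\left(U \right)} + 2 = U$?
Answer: $889776$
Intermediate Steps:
$o{\left(U \right)} = -2 + U$
$L{\left(A \right)} = A + A^{2} + A \left(-2 + A\right)$ ($L{\left(A \right)} = \left(A^{2} + \left(-2 + A\right) A\right) + A = \left(A^{2} + A \left(-2 + A\right)\right) + A = A + A^{2} + A \left(-2 + A\right)$)
$H{\left(6 \cdot 3 - 2 \right)} L{\left(167 \right)} = \left(6 \cdot 3 - 2\right) 167 \left(-1 + 2 \cdot 167\right) = \left(18 - 2\right) 167 \left(-1 + 334\right) = 16 \cdot 167 \cdot 333 = 16 \cdot 55611 = 889776$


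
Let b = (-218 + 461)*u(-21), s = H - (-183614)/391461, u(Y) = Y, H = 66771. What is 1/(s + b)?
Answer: 391461/24140800562 ≈ 1.6216e-5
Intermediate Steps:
s = 26138426045/391461 (s = 66771 - (-183614)/391461 = 66771 - 1*(-183614/391461) = 66771 + 183614/391461 = 26138426045/391461 ≈ 66772.)
b = -5103 (b = (-218 + 461)*(-21) = 243*(-21) = -5103)
1/(s + b) = 1/(26138426045/391461 - 5103) = 1/(24140800562/391461) = 391461/24140800562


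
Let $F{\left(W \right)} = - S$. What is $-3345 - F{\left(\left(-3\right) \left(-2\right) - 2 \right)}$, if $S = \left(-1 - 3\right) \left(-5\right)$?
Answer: $-3325$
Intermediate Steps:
$S = 20$ ($S = \left(-4\right) \left(-5\right) = 20$)
$F{\left(W \right)} = -20$ ($F{\left(W \right)} = \left(-1\right) 20 = -20$)
$-3345 - F{\left(\left(-3\right) \left(-2\right) - 2 \right)} = -3345 - -20 = -3345 + 20 = -3325$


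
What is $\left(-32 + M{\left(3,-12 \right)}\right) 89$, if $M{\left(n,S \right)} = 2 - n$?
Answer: $-2937$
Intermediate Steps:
$\left(-32 + M{\left(3,-12 \right)}\right) 89 = \left(-32 + \left(2 - 3\right)\right) 89 = \left(-32 - 1\right) 89 = \left(-33\right) 89 = -2937$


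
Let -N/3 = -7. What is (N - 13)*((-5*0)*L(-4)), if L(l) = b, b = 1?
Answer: 0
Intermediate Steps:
L(l) = 1
N = 21 (N = -3*(-7) = 21)
(N - 13)*((-5*0)*L(-4)) = (21 - 13)*(-5*0*1) = 8*(0*1) = 8*0 = 0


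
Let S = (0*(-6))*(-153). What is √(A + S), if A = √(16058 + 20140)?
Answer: √3*4022^(¼) ≈ 13.793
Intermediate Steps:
A = 3*√4022 (A = √36198 = 3*√4022 ≈ 190.26)
S = 0 (S = 0*(-153) = 0)
√(A + S) = √(3*√4022 + 0) = √(3*√4022) = √3*4022^(¼)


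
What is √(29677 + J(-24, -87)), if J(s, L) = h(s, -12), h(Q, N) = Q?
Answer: √29653 ≈ 172.20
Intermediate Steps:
J(s, L) = s
√(29677 + J(-24, -87)) = √(29677 - 24) = √29653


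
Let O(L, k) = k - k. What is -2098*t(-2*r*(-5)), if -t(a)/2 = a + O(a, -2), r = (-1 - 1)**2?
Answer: 167840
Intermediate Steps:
O(L, k) = 0
r = 4 (r = (-2)**2 = 4)
t(a) = -2*a (t(a) = -2*(a + 0) = -2*a)
-2098*t(-2*r*(-5)) = -(-4196)*-2*4*(-5) = -(-4196)*(-8*(-5)) = -(-4196)*40 = -2098*(-80) = 167840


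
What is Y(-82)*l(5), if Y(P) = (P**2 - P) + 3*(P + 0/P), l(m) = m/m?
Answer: 6560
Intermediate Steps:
l(m) = 1
Y(P) = P**2 + 2*P (Y(P) = (P**2 - P) + 3*(P + 0) = (P**2 - P) + 3*P = P**2 + 2*P)
Y(-82)*l(5) = -82*(2 - 82)*1 = -82*(-80)*1 = 6560*1 = 6560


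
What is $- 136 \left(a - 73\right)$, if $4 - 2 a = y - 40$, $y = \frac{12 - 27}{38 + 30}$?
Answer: $6921$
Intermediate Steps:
$y = - \frac{15}{68} \approx -0.22059$
$a = \frac{3007}{136}$ ($a = 2 - \frac{- \frac{15}{68} - 40}{2} = 2 - - \frac{2735}{136} = 2 + \frac{2735}{136} = \frac{3007}{136} \approx 22.11$)
$- 136 \left(a - 73\right) = - 136 \left(\frac{3007}{136} - 73\right) = \left(-136\right) \left(- \frac{6921}{136}\right) = 6921$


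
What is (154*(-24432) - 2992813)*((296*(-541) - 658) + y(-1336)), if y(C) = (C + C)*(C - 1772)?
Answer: -55014024439662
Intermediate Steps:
y(C) = 2*C*(-1772 + C) (y(C) = (2*C)*(-1772 + C) = 2*C*(-1772 + C))
(154*(-24432) - 2992813)*((296*(-541) - 658) + y(-1336)) = (154*(-24432) - 2992813)*((296*(-541) - 658) + 2*(-1336)*(-1772 - 1336)) = (-3762528 - 2992813)*((-160136 - 658) + 2*(-1336)*(-3108)) = -6755341*(-160794 + 8304576) = -6755341*8143782 = -55014024439662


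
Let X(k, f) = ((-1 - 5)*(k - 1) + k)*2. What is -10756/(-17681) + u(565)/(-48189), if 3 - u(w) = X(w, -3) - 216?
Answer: 414763267/852029709 ≈ 0.48679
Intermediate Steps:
X(k, f) = 12 - 10*k (X(k, f) = (-6*(-1 + k) + k)*2 = ((6 - 6*k) + k)*2 = (6 - 5*k)*2 = 12 - 10*k)
u(w) = 207 + 10*w (u(w) = 3 - ((12 - 10*w) - 216) = 3 - (-204 - 10*w) = 3 + (204 + 10*w) = 207 + 10*w)
-10756/(-17681) + u(565)/(-48189) = -10756/(-17681) + (207 + 10*565)/(-48189) = -10756*(-1/17681) + (207 + 5650)*(-1/48189) = 10756/17681 + 5857*(-1/48189) = 10756/17681 - 5857/48189 = 414763267/852029709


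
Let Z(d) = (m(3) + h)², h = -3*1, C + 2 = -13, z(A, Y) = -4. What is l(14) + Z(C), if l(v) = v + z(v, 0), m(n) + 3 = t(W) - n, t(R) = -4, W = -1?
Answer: 179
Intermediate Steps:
C = -15 (C = -2 - 13 = -15)
h = -3
m(n) = -7 - n (m(n) = -3 + (-4 - n) = -7 - n)
l(v) = -4 + v (l(v) = v - 4 = -4 + v)
Z(d) = 169 (Z(d) = ((-7 - 1*3) - 3)² = ((-7 - 3) - 3)² = (-10 - 3)² = (-13)² = 169)
l(14) + Z(C) = (-4 + 14) + 169 = 10 + 169 = 179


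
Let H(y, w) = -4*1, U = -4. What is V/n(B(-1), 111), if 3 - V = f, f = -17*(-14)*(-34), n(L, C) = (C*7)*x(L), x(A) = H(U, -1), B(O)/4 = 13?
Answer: -8095/3108 ≈ -2.6046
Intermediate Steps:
B(O) = 52 (B(O) = 4*13 = 52)
H(y, w) = -4
x(A) = -4
n(L, C) = -28*C (n(L, C) = (C*7)*(-4) = (7*C)*(-4) = -28*C)
f = -8092 (f = 238*(-34) = -8092)
V = 8095 (V = 3 - 1*(-8092) = 3 + 8092 = 8095)
V/n(B(-1), 111) = 8095/((-28*111)) = 8095/(-3108) = 8095*(-1/3108) = -8095/3108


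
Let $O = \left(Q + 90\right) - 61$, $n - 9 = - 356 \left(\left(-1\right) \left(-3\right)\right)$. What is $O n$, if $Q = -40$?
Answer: $11649$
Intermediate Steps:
$n = -1059$ ($n = 9 - 356 \left(\left(-1\right) \left(-3\right)\right) = 9 - 1068 = -1059$)
$O = -11$ ($O = \left(-40 + 90\right) - 61 = 50 - 61 = -11$)
$O n = \left(-11\right) \left(-1059\right) = 11649$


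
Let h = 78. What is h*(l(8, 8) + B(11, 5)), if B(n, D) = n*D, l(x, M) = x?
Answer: 4914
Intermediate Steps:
B(n, D) = D*n
h*(l(8, 8) + B(11, 5)) = 78*(8 + 5*11) = 78*(8 + 55) = 78*63 = 4914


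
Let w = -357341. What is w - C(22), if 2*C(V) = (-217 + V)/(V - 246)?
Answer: -160088963/448 ≈ -3.5734e+5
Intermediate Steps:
C(V) = (-217 + V)/(2*(-246 + V)) (C(V) = ((-217 + V)/(V - 246))/2 = ((-217 + V)/(-246 + V))/2 = (-217 + V)/(2*(-246 + V)))
w - C(22) = -357341 - (-217 + 22)/(2*(-246 + 22)) = -357341 - (-195)/(2*(-224)) = -357341 - (-1)*(-195)/(2*224) = -357341 - 1*195/448 = -357341 - 195/448 = -160088963/448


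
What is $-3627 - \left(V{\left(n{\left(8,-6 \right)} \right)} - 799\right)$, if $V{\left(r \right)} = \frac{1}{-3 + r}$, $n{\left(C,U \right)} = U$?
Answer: $- \frac{25451}{9} \approx -2827.9$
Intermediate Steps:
$-3627 - \left(V{\left(n{\left(8,-6 \right)} \right)} - 799\right) = -3627 - \left(\frac{1}{-3 - 6} - 799\right) = -3627 - \left(\frac{1}{-9} - 799\right) = -3627 - \left(- \frac{1}{9} - 799\right) = -3627 - - \frac{7192}{9} = -3627 + \frac{7192}{9} = - \frac{25451}{9}$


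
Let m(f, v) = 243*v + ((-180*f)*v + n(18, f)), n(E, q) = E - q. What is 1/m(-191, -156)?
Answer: -1/5400979 ≈ -1.8515e-7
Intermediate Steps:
m(f, v) = 18 - f + 243*v - 180*f*v (m(f, v) = 243*v + ((-180*f)*v + (18 - f)) = 243*v + (-180*f*v + (18 - f)) = 243*v + (18 - f - 180*f*v) = 18 - f + 243*v - 180*f*v)
1/m(-191, -156) = 1/(18 - 1*(-191) + 243*(-156) - 180*(-191)*(-156)) = 1/(18 + 191 - 37908 - 5363280) = 1/(-5400979) = -1/5400979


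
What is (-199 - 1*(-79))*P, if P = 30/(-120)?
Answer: 30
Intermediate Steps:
P = -¼ (P = 30*(-1/120) = -¼ ≈ -0.25000)
(-199 - 1*(-79))*P = (-199 - 1*(-79))*(-¼) = (-199 + 79)*(-¼) = -120*(-¼) = 30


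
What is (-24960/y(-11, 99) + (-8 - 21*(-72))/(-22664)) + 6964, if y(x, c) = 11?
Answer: 146305384/31163 ≈ 4694.8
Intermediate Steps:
(-24960/y(-11, 99) + (-8 - 21*(-72))/(-22664)) + 6964 = (-24960/11 + (-8 - 21*(-72))/(-22664)) + 6964 = (-24960*1/11 + (-8 + 1512)*(-1/22664)) + 6964 = (-24960/11 + 1504*(-1/22664)) + 6964 = (-24960/11 - 188/2833) + 6964 = -70713748/31163 + 6964 = 146305384/31163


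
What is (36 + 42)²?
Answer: 6084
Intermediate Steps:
(36 + 42)² = 78² = 6084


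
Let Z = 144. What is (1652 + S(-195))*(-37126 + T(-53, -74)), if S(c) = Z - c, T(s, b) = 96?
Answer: -73726730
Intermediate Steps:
S(c) = 144 - c
(1652 + S(-195))*(-37126 + T(-53, -74)) = (1652 + (144 - 1*(-195)))*(-37126 + 96) = (1652 + (144 + 195))*(-37030) = (1652 + 339)*(-37030) = 1991*(-37030) = -73726730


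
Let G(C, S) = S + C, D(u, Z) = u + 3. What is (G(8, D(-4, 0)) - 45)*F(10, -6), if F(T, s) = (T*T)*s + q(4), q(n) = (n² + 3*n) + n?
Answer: 21584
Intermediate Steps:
D(u, Z) = 3 + u
G(C, S) = C + S
q(n) = n² + 4*n
F(T, s) = 32 + s*T² (F(T, s) = (T*T)*s + 4*(4 + 4) = T²*s + 4*8 = s*T² + 32 = 32 + s*T²)
(G(8, D(-4, 0)) - 45)*F(10, -6) = ((8 + (3 - 4)) - 45)*(32 - 6*10²) = ((8 - 1) - 45)*(32 - 6*100) = (7 - 45)*(32 - 600) = -38*(-568) = 21584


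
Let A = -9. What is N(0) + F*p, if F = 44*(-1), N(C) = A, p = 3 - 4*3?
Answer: 387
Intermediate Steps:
p = -9 (p = 3 - 12 = -9)
N(C) = -9
F = -44
N(0) + F*p = -9 - 44*(-9) = -9 + 396 = 387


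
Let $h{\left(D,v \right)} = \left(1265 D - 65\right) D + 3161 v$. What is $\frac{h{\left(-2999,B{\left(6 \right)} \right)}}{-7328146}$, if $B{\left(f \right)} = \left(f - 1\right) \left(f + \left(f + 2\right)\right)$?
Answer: $- \frac{5688913735}{3664073} \approx -1552.6$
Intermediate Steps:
$B{\left(f \right)} = \left(-1 + f\right) \left(2 + 2 f\right)$ ($B{\left(f \right)} = \left(-1 + f\right) \left(f + \left(2 + f\right)\right) = \left(-1 + f\right) \left(2 + 2 f\right)$)
$h{\left(D,v \right)} = 3161 v + D \left(-65 + 1265 D\right)$ ($h{\left(D,v \right)} = \left(-65 + 1265 D\right) D + 3161 v = D \left(-65 + 1265 D\right) + 3161 v = 3161 v + D \left(-65 + 1265 D\right)$)
$\frac{h{\left(-2999,B{\left(6 \right)} \right)}}{-7328146} = \frac{\left(-65\right) \left(-2999\right) + 1265 \left(-2999\right)^{2} + 3161 \left(-2 + 2 \cdot 6^{2}\right)}{-7328146} = \left(194935 + 1265 \cdot 8994001 + 3161 \left(-2 + 2 \cdot 36\right)\right) \left(- \frac{1}{7328146}\right) = \left(194935 + 11377411265 + 3161 \left(-2 + 72\right)\right) \left(- \frac{1}{7328146}\right) = \left(194935 + 11377411265 + 3161 \cdot 70\right) \left(- \frac{1}{7328146}\right) = \left(194935 + 11377411265 + 221270\right) \left(- \frac{1}{7328146}\right) = 11377827470 \left(- \frac{1}{7328146}\right) = - \frac{5688913735}{3664073}$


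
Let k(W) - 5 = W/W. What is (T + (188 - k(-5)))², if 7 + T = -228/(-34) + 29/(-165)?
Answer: 259276492864/7868025 ≈ 32953.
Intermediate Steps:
k(W) = 6 (k(W) = 5 + W/W = 5 + 1 = 6)
T = -1318/2805 (T = -7 + (-228/(-34) + 29/(-165)) = -7 + (-228*(-1/34) + 29*(-1/165)) = -7 + (114/17 - 29/165) = -7 + 18317/2805 = -1318/2805 ≈ -0.46988)
(T + (188 - k(-5)))² = (-1318/2805 + (188 - 1*6))² = (-1318/2805 + (188 - 6))² = (-1318/2805 + 182)² = (509192/2805)² = 259276492864/7868025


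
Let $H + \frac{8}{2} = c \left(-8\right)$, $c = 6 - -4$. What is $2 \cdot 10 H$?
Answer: $-1680$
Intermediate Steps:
$c = 10$ ($c = 6 + 4 = 10$)
$H = -84$ ($H = -4 + 10 \left(-8\right) = -4 - 80 = -84$)
$2 \cdot 10 H = 2 \cdot 10 \left(-84\right) = 20 \left(-84\right) = -1680$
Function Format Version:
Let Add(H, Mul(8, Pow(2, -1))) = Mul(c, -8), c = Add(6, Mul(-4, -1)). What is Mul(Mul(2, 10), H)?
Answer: -1680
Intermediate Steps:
c = 10 (c = Add(6, 4) = 10)
H = -84 (H = Add(-4, Mul(10, -8)) = Add(-4, -80) = -84)
Mul(Mul(2, 10), H) = Mul(Mul(2, 10), -84) = Mul(20, -84) = -1680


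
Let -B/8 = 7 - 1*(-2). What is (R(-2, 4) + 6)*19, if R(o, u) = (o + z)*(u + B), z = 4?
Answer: -2470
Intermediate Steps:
B = -72 (B = -8*(7 - 1*(-2)) = -8*(7 + 2) = -8*9 = -72)
R(o, u) = (-72 + u)*(4 + o) (R(o, u) = (o + 4)*(u - 72) = (4 + o)*(-72 + u) = (-72 + u)*(4 + o))
(R(-2, 4) + 6)*19 = ((-288 - 72*(-2) + 4*4 - 2*4) + 6)*19 = ((-288 + 144 + 16 - 8) + 6)*19 = (-136 + 6)*19 = -130*19 = -2470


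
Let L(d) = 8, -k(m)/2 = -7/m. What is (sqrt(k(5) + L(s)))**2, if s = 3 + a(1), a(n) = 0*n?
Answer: 54/5 ≈ 10.800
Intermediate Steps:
k(m) = 14/m (k(m) = -(-14)/m = 14/m)
a(n) = 0
s = 3 (s = 3 + 0 = 3)
(sqrt(k(5) + L(s)))**2 = (sqrt(14/5 + 8))**2 = (sqrt(54/5))**2 = (3*sqrt(30)/5)**2 = 54/5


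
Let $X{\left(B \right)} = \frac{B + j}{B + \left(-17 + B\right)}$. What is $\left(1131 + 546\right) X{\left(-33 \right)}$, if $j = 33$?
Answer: $0$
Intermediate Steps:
$X{\left(B \right)} = \frac{33 + B}{-17 + 2 B}$ ($X{\left(B \right)} = \frac{B + 33}{B + \left(-17 + B\right)} = \frac{33 + B}{-17 + 2 B}$)
$\left(1131 + 546\right) X{\left(-33 \right)} = \left(1131 + 546\right) \frac{33 - 33}{-17 + 2 \left(-33\right)} = 1677 \frac{1}{-17 - 66} \cdot 0 = 1677 \frac{1}{-83} \cdot 0 = 1677 \left(\left(- \frac{1}{83}\right) 0\right) = 1677 \cdot 0 = 0$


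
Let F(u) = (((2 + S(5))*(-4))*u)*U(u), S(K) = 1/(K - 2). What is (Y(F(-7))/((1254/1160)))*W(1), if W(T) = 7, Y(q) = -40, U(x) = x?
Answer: -162400/627 ≈ -259.01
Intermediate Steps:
S(K) = 1/(-2 + K)
F(u) = -28*u²/3 (F(u) = (((2 + 1/(-2 + 5))*(-4))*u)*u = (((2 + 1/3)*(-4))*u)*u = (((2 + ⅓)*(-4))*u)*u = (((7/3)*(-4))*u)*u = (-28*u/3)*u = -28*u²/3)
(Y(F(-7))/((1254/1160)))*W(1) = -40/(1254/1160)*7 = -40/(1254*(1/1160))*7 = -40/627/580*7 = -40*580/627*7 = -23200/627*7 = -162400/627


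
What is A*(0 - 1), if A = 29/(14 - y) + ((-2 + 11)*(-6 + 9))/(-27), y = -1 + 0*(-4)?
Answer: -14/15 ≈ -0.93333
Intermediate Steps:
y = -1 (y = -1 + 0 = -1)
A = 14/15 (A = 29/(14 - 1*(-1)) + ((-2 + 11)*(-6 + 9))/(-27) = 29/(14 + 1) + (9*3)*(-1/27) = 29/15 + 27*(-1/27) = 29*(1/15) - 1 = 29/15 - 1 = 14/15 ≈ 0.93333)
A*(0 - 1) = 14*(0 - 1)/15 = (14/15)*(-1) = -14/15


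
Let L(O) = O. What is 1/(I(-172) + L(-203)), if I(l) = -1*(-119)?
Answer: -1/84 ≈ -0.011905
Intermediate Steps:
I(l) = 119
1/(I(-172) + L(-203)) = 1/(119 - 203) = 1/(-84) = -1/84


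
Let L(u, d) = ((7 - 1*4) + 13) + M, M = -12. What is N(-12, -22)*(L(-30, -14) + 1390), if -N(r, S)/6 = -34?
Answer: 284376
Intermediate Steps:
N(r, S) = 204 (N(r, S) = -6*(-34) = 204)
L(u, d) = 4 (L(u, d) = ((7 - 1*4) + 13) - 12 = ((7 - 4) + 13) - 12 = (3 + 13) - 12 = 16 - 12 = 4)
N(-12, -22)*(L(-30, -14) + 1390) = 204*(4 + 1390) = 204*1394 = 284376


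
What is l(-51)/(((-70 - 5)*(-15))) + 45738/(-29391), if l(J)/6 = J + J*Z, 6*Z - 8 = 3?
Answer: -8548583/3673875 ≈ -2.3269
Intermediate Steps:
Z = 11/6 (Z = 4/3 + (⅙)*3 = 4/3 + ½ = 11/6 ≈ 1.8333)
l(J) = 17*J (l(J) = 6*(J + J*(11/6)) = 6*(J + 11*J/6) = 6*(17*J/6) = 17*J)
l(-51)/(((-70 - 5)*(-15))) + 45738/(-29391) = (17*(-51))/(((-70 - 5)*(-15))) + 45738/(-29391) = -867/((-75*(-15))) + 45738*(-1/29391) = -867/1125 - 15246/9797 = -867*1/1125 - 15246/9797 = -289/375 - 15246/9797 = -8548583/3673875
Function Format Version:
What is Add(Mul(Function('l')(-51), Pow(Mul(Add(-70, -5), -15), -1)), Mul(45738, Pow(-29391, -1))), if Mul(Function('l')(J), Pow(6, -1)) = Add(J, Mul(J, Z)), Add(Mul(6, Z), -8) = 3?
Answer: Rational(-8548583, 3673875) ≈ -2.3269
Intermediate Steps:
Z = Rational(11, 6) (Z = Add(Rational(4, 3), Mul(Rational(1, 6), 3)) = Add(Rational(4, 3), Rational(1, 2)) = Rational(11, 6) ≈ 1.8333)
Function('l')(J) = Mul(17, J) (Function('l')(J) = Mul(6, Add(J, Mul(J, Rational(11, 6)))) = Mul(6, Add(J, Mul(Rational(11, 6), J))) = Mul(6, Mul(Rational(17, 6), J)) = Mul(17, J))
Add(Mul(Function('l')(-51), Pow(Mul(Add(-70, -5), -15), -1)), Mul(45738, Pow(-29391, -1))) = Add(Mul(Mul(17, -51), Pow(Mul(Add(-70, -5), -15), -1)), Mul(45738, Pow(-29391, -1))) = Add(Mul(-867, Pow(Mul(-75, -15), -1)), Mul(45738, Rational(-1, 29391))) = Add(Mul(-867, Pow(1125, -1)), Rational(-15246, 9797)) = Add(Mul(-867, Rational(1, 1125)), Rational(-15246, 9797)) = Add(Rational(-289, 375), Rational(-15246, 9797)) = Rational(-8548583, 3673875)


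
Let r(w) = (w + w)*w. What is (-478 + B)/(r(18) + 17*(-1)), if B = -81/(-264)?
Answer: -42037/55528 ≈ -0.75704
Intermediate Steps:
B = 27/88 (B = -81*(-1/264) = 27/88 ≈ 0.30682)
r(w) = 2*w² (r(w) = (2*w)*w = 2*w²)
(-478 + B)/(r(18) + 17*(-1)) = (-478 + 27/88)/(2*18² + 17*(-1)) = -42037/(88*(2*324 - 17)) = -42037/(88*(648 - 17)) = -42037/88/631 = -42037/88*1/631 = -42037/55528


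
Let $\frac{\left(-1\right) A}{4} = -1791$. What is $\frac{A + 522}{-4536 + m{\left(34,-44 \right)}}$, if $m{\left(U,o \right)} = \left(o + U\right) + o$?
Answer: $- \frac{427}{255} \approx -1.6745$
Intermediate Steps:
$A = 7164$ ($A = \left(-4\right) \left(-1791\right) = 7164$)
$m{\left(U,o \right)} = U + 2 o$ ($m{\left(U,o \right)} = \left(U + o\right) + o = U + 2 o$)
$\frac{A + 522}{-4536 + m{\left(34,-44 \right)}} = \frac{7164 + 522}{-4536 + \left(34 + 2 \left(-44\right)\right)} = \frac{7686}{-4536 + \left(34 - 88\right)} = \frac{7686}{-4536 - 54} = \frac{7686}{-4590} = 7686 \left(- \frac{1}{4590}\right) = - \frac{427}{255}$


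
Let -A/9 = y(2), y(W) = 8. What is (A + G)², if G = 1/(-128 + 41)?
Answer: 39250225/7569 ≈ 5185.7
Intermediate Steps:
G = -1/87 (G = 1/(-87) = -1/87 ≈ -0.011494)
A = -72 (A = -9*8 = -72)
(A + G)² = (-72 - 1/87)² = (-6265/87)² = 39250225/7569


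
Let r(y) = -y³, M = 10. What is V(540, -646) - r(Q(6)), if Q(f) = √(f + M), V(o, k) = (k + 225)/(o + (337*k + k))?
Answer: 13940133/217808 ≈ 64.002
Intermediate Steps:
V(o, k) = (225 + k)/(o + 338*k)
Q(f) = √(10 + f) (Q(f) = √(f + 10) = √(10 + f))
V(540, -646) - r(Q(6)) = (225 - 646)/(540 + 338*(-646)) - (-1)*(√(10 + 6))³ = -421/(540 - 218348) - (-1)*(√16)³ = -421/(-217808) - (-1)*4³ = -1/217808*(-421) - (-1)*64 = 421/217808 - 1*(-64) = 421/217808 + 64 = 13940133/217808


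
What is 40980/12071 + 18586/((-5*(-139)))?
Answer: 252832706/8389345 ≈ 30.137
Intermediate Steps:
40980/12071 + 18586/((-5*(-139))) = 40980*(1/12071) + 18586/695 = 40980/12071 + 18586*(1/695) = 40980/12071 + 18586/695 = 252832706/8389345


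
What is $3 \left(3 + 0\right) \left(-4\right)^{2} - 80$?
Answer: $64$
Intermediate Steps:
$3 \left(3 + 0\right) \left(-4\right)^{2} - 80 = 3 \cdot 3 \cdot 16 - 80 = 9 \cdot 16 - 80 = 144 - 80 = 64$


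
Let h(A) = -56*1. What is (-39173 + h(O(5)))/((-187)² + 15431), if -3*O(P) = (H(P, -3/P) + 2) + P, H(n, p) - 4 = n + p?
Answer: -39229/50400 ≈ -0.77835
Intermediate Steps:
H(n, p) = 4 + n + p (H(n, p) = 4 + (n + p) = 4 + n + p)
O(P) = -2 + 1/P - 2*P/3 (O(P) = -(((4 + P - 3/P) + 2) + P)/3 = -((6 + P - 3/P) + P)/3 = -(6 - 3/P + 2*P)/3 = -2 + 1/P - 2*P/3)
h(A) = -56
(-39173 + h(O(5)))/((-187)² + 15431) = (-39173 - 56)/((-187)² + 15431) = -39229/(34969 + 15431) = -39229/50400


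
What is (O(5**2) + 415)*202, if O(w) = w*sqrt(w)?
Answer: 109080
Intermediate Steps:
O(w) = w**(3/2)
(O(5**2) + 415)*202 = ((5**2)**(3/2) + 415)*202 = (25**(3/2) + 415)*202 = (125 + 415)*202 = 540*202 = 109080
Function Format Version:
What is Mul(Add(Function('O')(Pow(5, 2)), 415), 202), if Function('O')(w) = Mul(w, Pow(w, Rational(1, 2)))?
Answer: 109080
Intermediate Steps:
Function('O')(w) = Pow(w, Rational(3, 2))
Mul(Add(Function('O')(Pow(5, 2)), 415), 202) = Mul(Add(Pow(Pow(5, 2), Rational(3, 2)), 415), 202) = Mul(Add(Pow(25, Rational(3, 2)), 415), 202) = Mul(Add(125, 415), 202) = Mul(540, 202) = 109080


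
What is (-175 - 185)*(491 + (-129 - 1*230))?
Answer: -47520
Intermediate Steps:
(-175 - 185)*(491 + (-129 - 1*230)) = -360*(491 + (-129 - 230)) = -360*(491 - 359) = -360*132 = -47520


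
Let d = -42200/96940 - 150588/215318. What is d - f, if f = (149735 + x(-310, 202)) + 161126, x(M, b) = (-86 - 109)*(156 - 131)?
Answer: -159671177524086/521823173 ≈ -3.0599e+5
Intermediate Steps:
x(M, b) = -4875 (x(M, b) = -195*25 = -4875)
d = -592110508/521823173 (d = -42200*1/96940 - 150588*1/215318 = -2110/4847 - 75294/107659 = -592110508/521823173 ≈ -1.1347)
f = 305986 (f = (149735 - 4875) + 161126 = 144860 + 161126 = 305986)
d - f = -592110508/521823173 - 1*305986 = -592110508/521823173 - 305986 = -159671177524086/521823173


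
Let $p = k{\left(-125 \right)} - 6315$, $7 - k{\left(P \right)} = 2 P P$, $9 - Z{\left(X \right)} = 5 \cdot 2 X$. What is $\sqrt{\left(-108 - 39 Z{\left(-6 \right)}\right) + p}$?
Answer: $i \sqrt{40357} \approx 200.89 i$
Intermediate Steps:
$Z{\left(X \right)} = 9 - 10 X$ ($Z{\left(X \right)} = 9 - 5 \cdot 2 X = 9 - 10 X$)
$k{\left(P \right)} = 7 - 2 P^{2}$ ($k{\left(P \right)} = 7 - 2 P P = 7 - 2 P^{2}$)
$p = -37558$ ($p = \left(7 - 2 \left(-125\right)^{2}\right) - 6315 = \left(7 - 31250\right) - 6315 = -31243 - 6315 = -37558$)
$\sqrt{\left(-108 - 39 Z{\left(-6 \right)}\right) + p} = \sqrt{\left(-108 - 39 \left(9 - -60\right)\right) - 37558} = \sqrt{\left(-108 - 39 \left(9 + 60\right)\right) - 37558} = \sqrt{\left(-108 - 2691\right) - 37558} = \sqrt{-2799 - 37558} = \sqrt{-40357} = i \sqrt{40357}$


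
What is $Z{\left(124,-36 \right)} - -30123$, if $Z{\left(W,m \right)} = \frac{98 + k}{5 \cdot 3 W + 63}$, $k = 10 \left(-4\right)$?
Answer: $\frac{57926587}{1923} \approx 30123.0$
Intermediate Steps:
$k = -40$
$Z{\left(W,m \right)} = \frac{58}{63 + 15 W}$ ($Z{\left(W,m \right)} = \frac{98 - 40}{5 \cdot 3 W + 63} = \frac{58}{15 W + 63} = \frac{58}{63 + 15 W}$)
$Z{\left(124,-36 \right)} - -30123 = \frac{58}{3 \left(21 + 5 \cdot 124\right)} - -30123 = \frac{58}{3 \left(21 + 620\right)} + 30123 = \frac{58}{3 \cdot 641} + 30123 = \frac{58}{3} \cdot \frac{1}{641} + 30123 = \frac{58}{1923} + 30123 = \frac{57926587}{1923}$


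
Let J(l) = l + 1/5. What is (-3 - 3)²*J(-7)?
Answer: -1224/5 ≈ -244.80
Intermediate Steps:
J(l) = ⅕ + l (J(l) = l + ⅕ = ⅕ + l)
(-3 - 3)²*J(-7) = (-3 - 3)²*(⅕ - 7) = (-6)²*(-34/5) = 36*(-34/5) = -1224/5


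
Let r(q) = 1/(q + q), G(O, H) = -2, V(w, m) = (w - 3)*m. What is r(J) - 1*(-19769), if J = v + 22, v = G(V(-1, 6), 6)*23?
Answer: 948911/48 ≈ 19769.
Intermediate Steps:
V(w, m) = m*(-3 + w) (V(w, m) = (-3 + w)*m = m*(-3 + w))
v = -46 (v = -2*23 = -46)
J = -24 (J = -46 + 22 = -24)
r(q) = 1/(2*q)
r(J) - 1*(-19769) = (½)/(-24) - 1*(-19769) = (½)*(-1/24) + 19769 = -1/48 + 19769 = 948911/48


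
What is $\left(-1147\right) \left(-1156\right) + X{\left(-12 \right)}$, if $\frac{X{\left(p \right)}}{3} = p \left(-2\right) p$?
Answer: $1325068$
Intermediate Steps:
$X{\left(p \right)} = - 6 p^{2}$ ($X{\left(p \right)} = 3 p \left(-2\right) p = 3 - 2 p p = 3 \left(- 2 p^{2}\right) = - 6 p^{2}$)
$\left(-1147\right) \left(-1156\right) + X{\left(-12 \right)} = \left(-1147\right) \left(-1156\right) - 6 \left(-12\right)^{2} = 1325932 - 864 = 1325068$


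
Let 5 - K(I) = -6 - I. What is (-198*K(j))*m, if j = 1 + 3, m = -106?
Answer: 314820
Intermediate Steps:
j = 4
K(I) = 11 + I (K(I) = 5 - (-6 - I) = 5 + (6 + I) = 11 + I)
(-198*K(j))*m = -198*(11 + 4)*(-106) = -198*15*(-106) = -2970*(-106) = 314820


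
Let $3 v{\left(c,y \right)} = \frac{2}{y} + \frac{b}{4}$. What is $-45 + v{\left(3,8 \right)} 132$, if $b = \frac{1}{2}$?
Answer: $- \frac{57}{2} \approx -28.5$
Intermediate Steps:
$b = \frac{1}{2} \approx 0.5$
$v{\left(c,y \right)} = \frac{1}{24} + \frac{2}{3 y}$ ($v{\left(c,y \right)} = \frac{\frac{2}{y} + \frac{1}{2 \cdot 4}}{3} = \frac{\frac{2}{y} + \frac{1}{2} \cdot \frac{1}{4}}{3} = \frac{\frac{2}{y} + \frac{1}{8}}{3} = \frac{\frac{1}{8} + \frac{2}{y}}{3} = \frac{1}{24} + \frac{2}{3 y}$)
$-45 + v{\left(3,8 \right)} 132 = -45 + \frac{16 + 8}{24 \cdot 8} \cdot 132 = -45 + \frac{1}{24} \cdot \frac{1}{8} \cdot 24 \cdot 132 = -45 + \frac{1}{8} \cdot 132 = -45 + \frac{33}{2} = - \frac{57}{2}$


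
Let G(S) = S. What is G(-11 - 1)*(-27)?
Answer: 324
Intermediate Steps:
G(-11 - 1)*(-27) = (-11 - 1)*(-27) = -12*(-27) = 324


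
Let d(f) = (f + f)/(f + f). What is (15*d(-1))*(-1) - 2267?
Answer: -2282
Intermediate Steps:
d(f) = 1 (d(f) = (2*f)/((2*f)) = (2*f)*(1/(2*f)) = 1)
(15*d(-1))*(-1) - 2267 = (15*1)*(-1) - 2267 = 15*(-1) - 2267 = -15 - 2267 = -2282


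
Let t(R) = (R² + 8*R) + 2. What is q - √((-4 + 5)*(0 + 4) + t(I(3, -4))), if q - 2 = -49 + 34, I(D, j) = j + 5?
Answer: -13 - √15 ≈ -16.873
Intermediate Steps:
I(D, j) = 5 + j
t(R) = 2 + R² + 8*R
q = -13 (q = 2 + (-49 + 34) = 2 - 15 = -13)
q - √((-4 + 5)*(0 + 4) + t(I(3, -4))) = -13 - √((-4 + 5)*(0 + 4) + (2 + (5 - 4)² + 8*(5 - 4))) = -13 - √(1*4 + (2 + 1² + 8*1)) = -13 - √(4 + (2 + 1 + 8)) = -13 - √(4 + 11) = -13 - √15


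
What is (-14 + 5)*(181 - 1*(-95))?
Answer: -2484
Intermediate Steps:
(-14 + 5)*(181 - 1*(-95)) = -9*(181 + 95) = -9*276 = -2484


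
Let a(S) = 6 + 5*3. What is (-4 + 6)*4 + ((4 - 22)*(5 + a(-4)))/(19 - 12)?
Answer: -412/7 ≈ -58.857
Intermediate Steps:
a(S) = 21 (a(S) = 6 + 15 = 21)
(-4 + 6)*4 + ((4 - 22)*(5 + a(-4)))/(19 - 12) = (-4 + 6)*4 + ((4 - 22)*(5 + 21))/(19 - 12) = 2*4 + (-18*26)/7 = 8 + (⅐)*(-468) = 8 - 468/7 = -412/7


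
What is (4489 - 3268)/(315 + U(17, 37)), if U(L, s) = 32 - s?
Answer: 1221/310 ≈ 3.9387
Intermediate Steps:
(4489 - 3268)/(315 + U(17, 37)) = (4489 - 3268)/(315 + (32 - 1*37)) = 1221/(315 + (32 - 37)) = 1221/(315 - 5) = 1221/310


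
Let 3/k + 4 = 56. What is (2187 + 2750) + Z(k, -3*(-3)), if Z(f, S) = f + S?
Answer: 257195/52 ≈ 4946.1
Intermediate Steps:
k = 3/52 (k = 3/(-4 + 56) = 3/52 ≈ 0.057692)
Z(f, S) = S + f
(2187 + 2750) + Z(k, -3*(-3)) = (2187 + 2750) + (-3*(-3) + 3/52) = 4937 + (9 + 3/52) = 4937 + 471/52 = 257195/52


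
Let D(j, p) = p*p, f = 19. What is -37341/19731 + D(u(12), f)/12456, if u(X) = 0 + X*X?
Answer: -152665535/81923112 ≈ -1.8635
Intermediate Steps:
u(X) = X² (u(X) = 0 + X² = X²)
D(j, p) = p²
-37341/19731 + D(u(12), f)/12456 = -37341/19731 + 19²/12456 = -37341*1/19731 + 361*(1/12456) = -12447/6577 + 361/12456 = -152665535/81923112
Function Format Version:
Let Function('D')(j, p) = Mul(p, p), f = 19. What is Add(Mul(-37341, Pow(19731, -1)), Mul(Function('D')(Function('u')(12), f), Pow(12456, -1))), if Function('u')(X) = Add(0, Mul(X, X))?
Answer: Rational(-152665535, 81923112) ≈ -1.8635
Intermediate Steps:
Function('u')(X) = Pow(X, 2) (Function('u')(X) = Add(0, Pow(X, 2)) = Pow(X, 2))
Function('D')(j, p) = Pow(p, 2)
Add(Mul(-37341, Pow(19731, -1)), Mul(Function('D')(Function('u')(12), f), Pow(12456, -1))) = Add(Mul(-37341, Pow(19731, -1)), Mul(Pow(19, 2), Pow(12456, -1))) = Add(Mul(-37341, Rational(1, 19731)), Mul(361, Rational(1, 12456))) = Add(Rational(-12447, 6577), Rational(361, 12456)) = Rational(-152665535, 81923112)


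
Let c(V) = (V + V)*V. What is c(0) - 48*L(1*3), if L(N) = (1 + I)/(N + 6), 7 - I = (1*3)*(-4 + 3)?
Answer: -176/3 ≈ -58.667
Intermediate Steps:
c(V) = 2*V² (c(V) = (2*V)*V = 2*V²)
I = 10 (I = 7 - 1*3*(-4 + 3) = 7 - 3*(-1) = 7 - 1*(-3) = 7 + 3 = 10)
L(N) = 11/(6 + N) (L(N) = (1 + 10)/(N + 6) = 11/(6 + N))
c(0) - 48*L(1*3) = 2*0² - 528/(6 + 1*3) = 2*0 - 528/(6 + 3) = 0 - 528/9 = 0 - 48*11/9 = 0 - 176/3 = -176/3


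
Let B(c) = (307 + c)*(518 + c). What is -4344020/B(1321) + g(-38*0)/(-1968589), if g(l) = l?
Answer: -1086005/748473 ≈ -1.4510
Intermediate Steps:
-4344020/B(1321) + g(-38*0)/(-1968589) = -4344020/(159026 + 1321**2 + 825*1321) - 38*0/(-1968589) = -4344020/(159026 + 1745041 + 1089825) + 0*(-1/1968589) = -4344020/2993892 + 0 = -4344020*1/2993892 + 0 = -1086005/748473 + 0 = -1086005/748473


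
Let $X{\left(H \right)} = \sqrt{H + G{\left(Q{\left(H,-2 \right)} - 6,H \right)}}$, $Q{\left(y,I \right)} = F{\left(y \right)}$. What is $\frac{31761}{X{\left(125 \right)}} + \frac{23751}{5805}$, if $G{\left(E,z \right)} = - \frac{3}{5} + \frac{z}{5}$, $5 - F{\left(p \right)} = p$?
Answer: $\frac{2639}{645} + \frac{10587 \sqrt{415}}{83} \approx 2602.6$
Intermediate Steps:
$F{\left(p \right)} = 5 - p$
$Q{\left(y,I \right)} = 5 - y$
$G{\left(E,z \right)} = - \frac{3}{5} + \frac{z}{5}$ ($G{\left(E,z \right)} = \left(-3\right) \frac{1}{5} + z \frac{1}{5} = - \frac{3}{5} + \frac{z}{5}$)
$X{\left(H \right)} = \sqrt{- \frac{3}{5} + \frac{6 H}{5}}$ ($X{\left(H \right)} = \sqrt{H + \left(- \frac{3}{5} + \frac{H}{5}\right)} = \sqrt{- \frac{3}{5} + \frac{6 H}{5}}$)
$\frac{31761}{X{\left(125 \right)}} + \frac{23751}{5805} = \frac{31761}{\frac{1}{5} \sqrt{-15 + 30 \cdot 125}} + \frac{23751}{5805} = \frac{31761}{\frac{1}{5} \sqrt{-15 + 3750}} + 23751 \cdot \frac{1}{5805} = \frac{31761}{\frac{1}{5} \sqrt{3735}} + \frac{2639}{645} = \frac{31761}{\frac{1}{5} \cdot 3 \sqrt{415}} + \frac{2639}{645} = \frac{31761}{\frac{3}{5} \sqrt{415}} + \frac{2639}{645} = 31761 \frac{\sqrt{415}}{249} + \frac{2639}{645} = \frac{10587 \sqrt{415}}{83} + \frac{2639}{645} = \frac{2639}{645} + \frac{10587 \sqrt{415}}{83}$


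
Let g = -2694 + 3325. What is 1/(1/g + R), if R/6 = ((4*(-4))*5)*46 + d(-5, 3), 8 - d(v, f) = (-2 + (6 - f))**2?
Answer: -631/13905977 ≈ -4.5376e-5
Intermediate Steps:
g = 631
d(v, f) = 8 - (4 - f)**2 (d(v, f) = 8 - (-2 + (6 - f))**2 = 8 - (4 - f)**2)
R = -22038 (R = 6*(((4*(-4))*5)*46 + (8 - (-4 + 3)**2)) = 6*(-16*5*46 + (8 - 1*(-1)**2)) = 6*(-80*46 + (8 - 1*1)) = 6*(-3680 + (8 - 1)) = 6*(-3680 + 7) = 6*(-3673) = -22038)
1/(1/g + R) = 1/(1/631 - 22038) = 1/(-13905977/631) = -631/13905977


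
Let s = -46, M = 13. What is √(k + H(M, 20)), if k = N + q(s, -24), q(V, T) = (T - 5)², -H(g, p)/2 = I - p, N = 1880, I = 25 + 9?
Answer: √2693 ≈ 51.894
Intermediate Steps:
I = 34
H(g, p) = -68 + 2*p (H(g, p) = -2*(34 - p) = -68 + 2*p)
q(V, T) = (-5 + T)²
k = 2721 (k = 1880 + (-5 - 24)² = 1880 + (-29)² = 1880 + 841 = 2721)
√(k + H(M, 20)) = √(2721 + (-68 + 2*20)) = √(2721 + (-68 + 40)) = √(2721 - 28) = √2693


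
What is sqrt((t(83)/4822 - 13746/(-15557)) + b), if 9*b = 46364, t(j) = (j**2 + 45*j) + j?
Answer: sqrt(261064978214106728570)/225047562 ≈ 71.796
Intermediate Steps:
t(j) = j**2 + 46*j
b = 46364/9 (b = (1/9)*46364 = 46364/9 ≈ 5151.6)
sqrt((t(83)/4822 - 13746/(-15557)) + b) = sqrt(((83*(46 + 83))/4822 - 13746/(-15557)) + 46364/9) = sqrt(((83*129)*(1/4822) - 13746*(-1/15557)) + 46364/9) = sqrt((10707*(1/4822) + 13746/15557) + 46364/9) = sqrt((10707/4822 + 13746/15557) + 46364/9) = sqrt(232852011/75015854 + 46364/9) = sqrt(3480130722955/675142686) = sqrt(261064978214106728570)/225047562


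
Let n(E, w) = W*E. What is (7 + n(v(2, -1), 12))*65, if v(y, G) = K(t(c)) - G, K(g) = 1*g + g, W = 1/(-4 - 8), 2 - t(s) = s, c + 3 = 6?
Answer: 5525/12 ≈ 460.42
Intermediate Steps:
c = 3 (c = -3 + 6 = 3)
t(s) = 2 - s
W = -1/12 (W = 1/(-12) = -1/12 ≈ -0.083333)
K(g) = 2*g (K(g) = g + g = 2*g)
v(y, G) = -2 - G (v(y, G) = 2*(2 - 1*3) - G = 2*(2 - 3) - G = 2*(-1) - G = -2 - G)
n(E, w) = -E/12
(7 + n(v(2, -1), 12))*65 = (7 - (-2 - 1*(-1))/12)*65 = (7 - (-2 + 1)/12)*65 = (7 - 1/12*(-1))*65 = (7 + 1/12)*65 = (85/12)*65 = 5525/12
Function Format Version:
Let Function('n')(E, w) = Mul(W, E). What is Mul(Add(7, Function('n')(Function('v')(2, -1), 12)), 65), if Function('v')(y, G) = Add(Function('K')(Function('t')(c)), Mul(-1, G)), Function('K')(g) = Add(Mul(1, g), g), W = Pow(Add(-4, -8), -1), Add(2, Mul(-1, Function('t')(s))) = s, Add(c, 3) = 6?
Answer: Rational(5525, 12) ≈ 460.42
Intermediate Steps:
c = 3 (c = Add(-3, 6) = 3)
Function('t')(s) = Add(2, Mul(-1, s))
W = Rational(-1, 12) (W = Pow(-12, -1) = Rational(-1, 12) ≈ -0.083333)
Function('K')(g) = Mul(2, g) (Function('K')(g) = Add(g, g) = Mul(2, g))
Function('v')(y, G) = Add(-2, Mul(-1, G)) (Function('v')(y, G) = Add(Mul(2, Add(2, Mul(-1, 3))), Mul(-1, G)) = Add(Mul(2, Add(2, -3)), Mul(-1, G)) = Add(Mul(2, -1), Mul(-1, G)) = Add(-2, Mul(-1, G)))
Function('n')(E, w) = Mul(Rational(-1, 12), E)
Mul(Add(7, Function('n')(Function('v')(2, -1), 12)), 65) = Mul(Add(7, Mul(Rational(-1, 12), Add(-2, Mul(-1, -1)))), 65) = Mul(Add(7, Mul(Rational(-1, 12), Add(-2, 1))), 65) = Mul(Add(7, Mul(Rational(-1, 12), -1)), 65) = Mul(Add(7, Rational(1, 12)), 65) = Mul(Rational(85, 12), 65) = Rational(5525, 12)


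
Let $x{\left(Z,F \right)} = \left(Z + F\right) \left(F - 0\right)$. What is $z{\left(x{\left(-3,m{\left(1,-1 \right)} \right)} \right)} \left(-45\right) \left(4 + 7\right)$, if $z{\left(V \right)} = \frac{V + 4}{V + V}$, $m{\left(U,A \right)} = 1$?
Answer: $\frac{495}{2} \approx 247.5$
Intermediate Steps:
$x{\left(Z,F \right)} = F \left(F + Z\right)$ ($x{\left(Z,F \right)} = \left(F + Z\right) \left(F + 0\right) = \left(F + Z\right) F = F \left(F + Z\right)$)
$z{\left(V \right)} = \frac{4 + V}{2 V}$
$z{\left(x{\left(-3,m{\left(1,-1 \right)} \right)} \right)} \left(-45\right) \left(4 + 7\right) = \frac{4 + 1 \left(1 - 3\right)}{2 \cdot 1 \left(1 - 3\right)} \left(-45\right) \left(4 + 7\right) = \frac{4 + 1 \left(-2\right)}{2 \cdot 1 \left(-2\right)} \left(-45\right) 11 = \frac{4 - 2}{2 \left(-2\right)} \left(-45\right) 11 = \frac{1}{2} \left(- \frac{1}{2}\right) 2 \left(-45\right) 11 = \left(- \frac{1}{2}\right) \left(-45\right) 11 = \frac{45}{2} \cdot 11 = \frac{495}{2}$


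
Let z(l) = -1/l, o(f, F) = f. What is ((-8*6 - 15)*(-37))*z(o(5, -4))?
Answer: -2331/5 ≈ -466.20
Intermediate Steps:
((-8*6 - 15)*(-37))*z(o(5, -4)) = ((-8*6 - 15)*(-37))*(-1/5) = ((-48 - 15)*(-37))*(-1*⅕) = -63*(-37)*(-⅕) = 2331*(-⅕) = -2331/5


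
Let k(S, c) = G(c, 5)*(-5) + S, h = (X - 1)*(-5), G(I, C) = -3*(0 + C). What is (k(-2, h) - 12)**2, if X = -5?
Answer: 3721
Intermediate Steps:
G(I, C) = -3*C
h = 30 (h = (-5 - 1)*(-5) = -6*(-5) = 30)
k(S, c) = 75 + S (k(S, c) = -3*5*(-5) + S = -15*(-5) + S = 75 + S)
(k(-2, h) - 12)**2 = ((75 - 2) - 12)**2 = (73 - 12)**2 = 61**2 = 3721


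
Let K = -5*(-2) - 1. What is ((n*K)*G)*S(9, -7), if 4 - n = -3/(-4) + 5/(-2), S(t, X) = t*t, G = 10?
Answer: 83835/2 ≈ 41918.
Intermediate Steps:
S(t, X) = t**2
n = 23/4 (n = 4 - (-3/(-4) + 5/(-2)) = 4 - (-3*(-1/4) + 5*(-1/2)) = 4 - (3/4 - 5/2) = 4 - 1*(-7/4) = 4 + 7/4 = 23/4 ≈ 5.7500)
K = 9 (K = 10 - 1 = 9)
((n*K)*G)*S(9, -7) = (((23/4)*9)*10)*9**2 = ((207/4)*10)*81 = (1035/2)*81 = 83835/2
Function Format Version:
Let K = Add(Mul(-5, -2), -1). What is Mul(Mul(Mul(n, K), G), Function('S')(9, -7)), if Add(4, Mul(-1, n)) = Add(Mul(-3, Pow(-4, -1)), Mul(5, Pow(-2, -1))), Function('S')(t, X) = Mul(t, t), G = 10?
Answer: Rational(83835, 2) ≈ 41918.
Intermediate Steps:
Function('S')(t, X) = Pow(t, 2)
n = Rational(23, 4) (n = Add(4, Mul(-1, Add(Mul(-3, Pow(-4, -1)), Mul(5, Pow(-2, -1))))) = Add(4, Mul(-1, Add(Mul(-3, Rational(-1, 4)), Mul(5, Rational(-1, 2))))) = Add(4, Mul(-1, Add(Rational(3, 4), Rational(-5, 2)))) = Add(4, Mul(-1, Rational(-7, 4))) = Add(4, Rational(7, 4)) = Rational(23, 4) ≈ 5.7500)
K = 9 (K = Add(10, -1) = 9)
Mul(Mul(Mul(n, K), G), Function('S')(9, -7)) = Mul(Mul(Mul(Rational(23, 4), 9), 10), Pow(9, 2)) = Mul(Mul(Rational(207, 4), 10), 81) = Mul(Rational(1035, 2), 81) = Rational(83835, 2)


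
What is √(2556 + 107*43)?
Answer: √7157 ≈ 84.599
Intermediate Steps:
√(2556 + 107*43) = √(2556 + 4601) = √7157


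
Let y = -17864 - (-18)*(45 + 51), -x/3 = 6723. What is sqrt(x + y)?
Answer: I*sqrt(36305) ≈ 190.54*I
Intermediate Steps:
x = -20169 (x = -3*6723 = -20169)
y = -16136 (y = -17864 - (-18)*96 = -17864 - 1*(-1728) = -17864 + 1728 = -16136)
sqrt(x + y) = sqrt(-20169 - 16136) = sqrt(-36305) = I*sqrt(36305)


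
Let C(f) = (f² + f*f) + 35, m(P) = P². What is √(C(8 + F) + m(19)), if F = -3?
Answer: √446 ≈ 21.119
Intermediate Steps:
C(f) = 35 + 2*f² (C(f) = (f² + f²) + 35 = 2*f² + 35 = 35 + 2*f²)
√(C(8 + F) + m(19)) = √((35 + 2*(8 - 3)²) + 19²) = √((35 + 2*5²) + 361) = √((35 + 2*25) + 361) = √((35 + 50) + 361) = √(85 + 361) = √446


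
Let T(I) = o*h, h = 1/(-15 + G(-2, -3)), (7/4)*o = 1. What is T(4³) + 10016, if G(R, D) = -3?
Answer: 631006/63 ≈ 10016.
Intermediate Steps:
o = 4/7 (o = (4/7)*1 = 4/7 ≈ 0.57143)
h = -1/18 (h = 1/(-15 - 3) = 1/(-18) = -1/18 ≈ -0.055556)
T(I) = -2/63 (T(I) = (4/7)*(-1/18) = -2/63)
T(4³) + 10016 = -2/63 + 10016 = 631006/63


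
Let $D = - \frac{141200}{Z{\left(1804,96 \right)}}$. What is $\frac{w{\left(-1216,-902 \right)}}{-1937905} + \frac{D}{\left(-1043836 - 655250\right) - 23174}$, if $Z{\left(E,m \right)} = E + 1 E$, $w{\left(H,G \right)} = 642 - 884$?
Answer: $\frac{22217492417}{150524689565030} \approx 0.0001476$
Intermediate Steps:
$w{\left(H,G \right)} = -242$
$Z{\left(E,m \right)} = 2 E$ ($Z{\left(E,m \right)} = E + E = 2 E$)
$D = - \frac{17650}{451}$ ($D = - \frac{141200}{2 \cdot 1804} = - \frac{141200}{3608} = \left(-141200\right) \frac{1}{3608} = - \frac{17650}{451} \approx -39.135$)
$\frac{w{\left(-1216,-902 \right)}}{-1937905} + \frac{D}{\left(-1043836 - 655250\right) - 23174} = - \frac{242}{-1937905} - \frac{17650}{451 \left(\left(-1043836 - 655250\right) - 23174\right)} = \left(-242\right) \left(- \frac{1}{1937905}\right) - \frac{17650}{451 \left(-1699086 - 23174\right)} = \frac{242}{1937905} - \frac{17650}{451 \left(-1722260\right)} = \frac{242}{1937905} - - \frac{1765}{77673926} = \frac{242}{1937905} + \frac{1765}{77673926} = \frac{22217492417}{150524689565030}$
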